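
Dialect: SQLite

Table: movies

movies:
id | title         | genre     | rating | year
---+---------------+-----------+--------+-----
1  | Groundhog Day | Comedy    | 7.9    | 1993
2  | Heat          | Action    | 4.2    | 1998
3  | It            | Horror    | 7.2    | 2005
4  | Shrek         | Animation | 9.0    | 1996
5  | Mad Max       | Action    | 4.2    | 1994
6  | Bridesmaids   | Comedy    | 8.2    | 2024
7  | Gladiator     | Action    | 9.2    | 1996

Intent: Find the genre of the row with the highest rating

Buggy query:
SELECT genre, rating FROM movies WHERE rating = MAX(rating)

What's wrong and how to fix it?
Bug: WHERE is evaluated per row; an aggregate over the whole table isn't defined there

Fix: Use a subquery: WHERE rating = (SELECT MAX(rating) FROM movies)

Corrected query:
SELECT genre, rating FROM movies WHERE rating = (SELECT MAX(rating) FROM movies)

Result:
genre  | rating
-------+-------
Action | 9.2   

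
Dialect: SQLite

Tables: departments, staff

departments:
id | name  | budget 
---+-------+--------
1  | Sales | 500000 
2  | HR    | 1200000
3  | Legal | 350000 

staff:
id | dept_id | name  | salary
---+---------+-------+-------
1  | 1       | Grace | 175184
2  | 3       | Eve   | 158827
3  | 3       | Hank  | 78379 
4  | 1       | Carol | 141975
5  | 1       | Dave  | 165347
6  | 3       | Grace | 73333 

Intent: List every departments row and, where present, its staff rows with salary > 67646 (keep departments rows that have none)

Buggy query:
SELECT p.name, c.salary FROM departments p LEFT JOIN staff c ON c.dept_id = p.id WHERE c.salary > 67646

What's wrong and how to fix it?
Bug: Filtering c.salary in WHERE discards the NULL rows produced by LEFT JOIN, turning it into an inner join

Fix: Move the right-table condition into the ON clause so unmatched parents are kept

Corrected query:
SELECT p.name, c.salary FROM departments p LEFT JOIN staff c ON c.dept_id = p.id AND c.salary > 67646

Result:
name  | salary
------+-------
Sales | 141975
Sales | 165347
Sales | 175184
HR    | NULL  
Legal | 73333 
Legal | 78379 
Legal | 158827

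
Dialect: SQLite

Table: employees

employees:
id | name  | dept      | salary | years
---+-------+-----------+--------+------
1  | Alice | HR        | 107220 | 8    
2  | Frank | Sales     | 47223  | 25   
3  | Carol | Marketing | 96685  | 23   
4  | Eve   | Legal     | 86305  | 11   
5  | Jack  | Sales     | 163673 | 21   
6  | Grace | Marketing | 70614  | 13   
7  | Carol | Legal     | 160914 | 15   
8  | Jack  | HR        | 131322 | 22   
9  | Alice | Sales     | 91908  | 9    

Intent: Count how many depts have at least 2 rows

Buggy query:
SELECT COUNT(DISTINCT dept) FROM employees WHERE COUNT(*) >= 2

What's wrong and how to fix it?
Bug: WHERE filters individual rows, not groups, so a group-level COUNT is invalid there

Fix: Group first with HAVING COUNT(*) >= 2, then COUNT the resulting groups

Corrected query:
SELECT COUNT(*) FROM (SELECT dept FROM employees GROUP BY dept HAVING COUNT(*) >= 2)

Result:
COUNT(*)
--------
4       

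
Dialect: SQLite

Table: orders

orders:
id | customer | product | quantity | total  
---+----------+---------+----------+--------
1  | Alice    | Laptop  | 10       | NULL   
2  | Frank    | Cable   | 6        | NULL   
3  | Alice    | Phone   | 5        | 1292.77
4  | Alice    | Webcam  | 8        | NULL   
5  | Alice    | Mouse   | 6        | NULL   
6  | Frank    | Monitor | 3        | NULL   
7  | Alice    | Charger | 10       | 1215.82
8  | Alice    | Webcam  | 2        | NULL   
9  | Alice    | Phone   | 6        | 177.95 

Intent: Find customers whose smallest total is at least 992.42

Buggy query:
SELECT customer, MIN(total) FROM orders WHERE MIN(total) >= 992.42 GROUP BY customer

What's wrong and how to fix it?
Bug: MIN() in WHERE is a misuse of aggregate

Fix: Replace WHERE with HAVING after the GROUP BY

Corrected query:
SELECT customer, MIN(total) FROM orders GROUP BY customer HAVING MIN(total) >= 992.42

Result:
(no rows)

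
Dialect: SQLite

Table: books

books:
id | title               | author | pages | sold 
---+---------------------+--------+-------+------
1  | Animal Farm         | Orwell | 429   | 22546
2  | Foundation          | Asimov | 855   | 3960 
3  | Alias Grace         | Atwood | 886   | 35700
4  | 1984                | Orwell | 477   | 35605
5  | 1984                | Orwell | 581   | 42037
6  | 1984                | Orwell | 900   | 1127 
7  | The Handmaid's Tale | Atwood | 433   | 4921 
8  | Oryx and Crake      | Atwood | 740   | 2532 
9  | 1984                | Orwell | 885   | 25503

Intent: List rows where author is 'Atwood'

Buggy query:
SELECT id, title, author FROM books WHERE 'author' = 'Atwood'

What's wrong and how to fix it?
Bug: Single quotes denote string literals in SQL; the column name is being compared as a constant string

Fix: Remove the quotes around the column name (or use double quotes for an identifier)

Corrected query:
SELECT id, title, author FROM books WHERE author = 'Atwood'

Result:
id | title               | author
---+---------------------+-------
3  | Alias Grace         | Atwood
7  | The Handmaid's Tale | Atwood
8  | Oryx and Crake      | Atwood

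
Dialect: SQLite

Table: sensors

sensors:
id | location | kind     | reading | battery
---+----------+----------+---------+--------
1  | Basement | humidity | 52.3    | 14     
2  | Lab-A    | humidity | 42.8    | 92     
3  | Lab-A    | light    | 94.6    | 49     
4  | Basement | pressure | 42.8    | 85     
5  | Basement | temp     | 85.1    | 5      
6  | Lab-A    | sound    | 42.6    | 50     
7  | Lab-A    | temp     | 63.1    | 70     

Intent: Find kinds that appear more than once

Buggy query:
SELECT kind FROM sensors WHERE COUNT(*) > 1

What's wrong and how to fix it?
Bug: WHERE can't reference COUNT(*); aggregates are computed after WHERE

Fix: Group first, then use HAVING for the count condition

Corrected query:
SELECT kind FROM sensors GROUP BY kind HAVING COUNT(*) > 1

Result:
kind    
--------
humidity
temp    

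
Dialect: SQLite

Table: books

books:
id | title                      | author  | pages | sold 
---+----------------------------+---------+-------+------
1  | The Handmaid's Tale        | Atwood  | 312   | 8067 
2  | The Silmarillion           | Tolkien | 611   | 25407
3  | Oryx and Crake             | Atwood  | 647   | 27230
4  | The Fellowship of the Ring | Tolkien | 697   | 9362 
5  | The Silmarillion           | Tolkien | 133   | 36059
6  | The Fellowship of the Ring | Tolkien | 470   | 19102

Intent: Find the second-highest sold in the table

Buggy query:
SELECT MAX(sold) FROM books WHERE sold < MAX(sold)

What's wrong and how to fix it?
Bug: The inner MAX is an aggregate inside WHERE, which is not allowed

Fix: Put the inner MAX in a scalar subquery

Corrected query:
SELECT MAX(sold) FROM books WHERE sold < (SELECT MAX(sold) FROM books)

Result:
MAX(sold)
---------
27230    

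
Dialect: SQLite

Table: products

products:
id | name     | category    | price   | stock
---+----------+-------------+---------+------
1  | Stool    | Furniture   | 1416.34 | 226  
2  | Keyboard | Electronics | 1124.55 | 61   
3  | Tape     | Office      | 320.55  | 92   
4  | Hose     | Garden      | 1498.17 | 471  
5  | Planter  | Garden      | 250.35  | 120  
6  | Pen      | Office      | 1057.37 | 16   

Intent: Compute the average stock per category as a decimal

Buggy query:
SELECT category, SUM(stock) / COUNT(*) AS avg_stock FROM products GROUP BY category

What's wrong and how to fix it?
Bug: SUM(stock) and COUNT(*) are both integers; the division truncates the fractional part

Fix: Cast one side to REAL so the division keeps the fractional part

Corrected query:
SELECT category, SUM(stock) * 1.0 / COUNT(*) AS avg_stock FROM products GROUP BY category

Result:
category    | avg_stock
------------+----------
Electronics | 61       
Furniture   | 226      
Garden      | 295.5    
Office      | 54       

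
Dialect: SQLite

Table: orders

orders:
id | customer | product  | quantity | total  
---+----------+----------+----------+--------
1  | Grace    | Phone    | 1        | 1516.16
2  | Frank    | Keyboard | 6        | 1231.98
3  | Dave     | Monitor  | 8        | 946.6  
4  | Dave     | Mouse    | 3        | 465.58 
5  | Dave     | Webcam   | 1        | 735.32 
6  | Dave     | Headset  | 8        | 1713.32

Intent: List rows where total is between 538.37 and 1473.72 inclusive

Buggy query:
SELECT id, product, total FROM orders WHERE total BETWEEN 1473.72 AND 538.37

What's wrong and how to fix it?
Bug: BETWEEN expects the lower bound first; with 1473.72 AND 538.37 the range is empty

Fix: Swap the bounds so the smaller value comes first

Corrected query:
SELECT id, product, total FROM orders WHERE total BETWEEN 538.37 AND 1473.72

Result:
id | product  | total  
---+----------+--------
2  | Keyboard | 1231.98
3  | Monitor  | 946.6  
5  | Webcam   | 735.32 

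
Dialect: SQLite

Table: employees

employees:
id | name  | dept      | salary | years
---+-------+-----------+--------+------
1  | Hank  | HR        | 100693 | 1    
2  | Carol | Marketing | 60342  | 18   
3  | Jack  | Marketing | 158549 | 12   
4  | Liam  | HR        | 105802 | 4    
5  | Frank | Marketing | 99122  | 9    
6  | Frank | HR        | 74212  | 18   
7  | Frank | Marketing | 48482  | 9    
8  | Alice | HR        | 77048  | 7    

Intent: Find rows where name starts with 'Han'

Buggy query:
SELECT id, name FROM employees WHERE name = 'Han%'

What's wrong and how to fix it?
Bug: Wildcards only work with LIKE; '=' treats '%' as a literal character

Fix: Use LIKE for wildcard pattern matching

Corrected query:
SELECT id, name FROM employees WHERE name LIKE 'Han%'

Result:
id | name
---+-----
1  | Hank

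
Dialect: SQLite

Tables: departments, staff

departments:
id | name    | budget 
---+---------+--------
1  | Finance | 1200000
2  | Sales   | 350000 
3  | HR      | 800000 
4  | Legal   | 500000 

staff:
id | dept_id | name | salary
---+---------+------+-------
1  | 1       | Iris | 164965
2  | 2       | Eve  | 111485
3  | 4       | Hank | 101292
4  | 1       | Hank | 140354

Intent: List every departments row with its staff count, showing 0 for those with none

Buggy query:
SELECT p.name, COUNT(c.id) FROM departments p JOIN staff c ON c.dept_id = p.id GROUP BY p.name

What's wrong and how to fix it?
Bug: INNER JOIN drops departments rows that have no matching staff rows

Fix: Use LEFT JOIN so parents without children still appear (COUNT(c.id) gives 0)

Corrected query:
SELECT p.name, COUNT(c.id) FROM departments p LEFT JOIN staff c ON c.dept_id = p.id GROUP BY p.name

Result:
name    | COUNT(c.id)
--------+------------
Finance | 2          
HR      | 0          
Legal   | 1          
Sales   | 1          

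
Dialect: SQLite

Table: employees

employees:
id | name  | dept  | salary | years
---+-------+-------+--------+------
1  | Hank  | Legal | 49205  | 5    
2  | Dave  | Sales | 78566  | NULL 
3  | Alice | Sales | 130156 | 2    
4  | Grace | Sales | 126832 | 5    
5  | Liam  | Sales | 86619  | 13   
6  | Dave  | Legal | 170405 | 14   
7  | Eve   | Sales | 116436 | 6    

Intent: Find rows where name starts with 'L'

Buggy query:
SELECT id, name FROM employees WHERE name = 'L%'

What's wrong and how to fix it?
Bug: Wildcards only work with LIKE; '=' treats '%' as a literal character

Fix: Replace '=' with LIKE so 'L%' is treated as a pattern

Corrected query:
SELECT id, name FROM employees WHERE name LIKE 'L%'

Result:
id | name
---+-----
5  | Liam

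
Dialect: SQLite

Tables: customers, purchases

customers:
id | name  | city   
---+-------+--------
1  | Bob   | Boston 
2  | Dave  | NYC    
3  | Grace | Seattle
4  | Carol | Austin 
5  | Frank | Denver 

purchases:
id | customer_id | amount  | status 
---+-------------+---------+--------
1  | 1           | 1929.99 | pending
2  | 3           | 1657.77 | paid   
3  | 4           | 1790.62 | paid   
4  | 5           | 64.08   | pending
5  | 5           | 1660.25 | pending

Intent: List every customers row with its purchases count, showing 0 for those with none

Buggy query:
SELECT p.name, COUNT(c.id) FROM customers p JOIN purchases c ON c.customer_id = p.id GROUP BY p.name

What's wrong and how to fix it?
Bug: INNER JOIN drops customers rows that have no matching purchases rows

Fix: Switch to LEFT JOIN to retain unmatched parent rows

Corrected query:
SELECT p.name, COUNT(c.id) FROM customers p LEFT JOIN purchases c ON c.customer_id = p.id GROUP BY p.name

Result:
name  | COUNT(c.id)
------+------------
Bob   | 1          
Carol | 1          
Dave  | 0          
Frank | 2          
Grace | 1          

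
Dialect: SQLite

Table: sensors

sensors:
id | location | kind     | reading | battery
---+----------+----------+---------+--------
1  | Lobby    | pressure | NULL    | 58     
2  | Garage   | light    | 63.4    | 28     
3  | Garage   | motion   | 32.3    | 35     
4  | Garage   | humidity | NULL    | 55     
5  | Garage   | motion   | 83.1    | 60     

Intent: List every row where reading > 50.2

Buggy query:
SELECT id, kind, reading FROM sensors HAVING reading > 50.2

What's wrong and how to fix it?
Bug: This is a non-aggregate query (no GROUP BY, no aggregates), so in SQLite the HAVING clause is invalid here; a row-level condition belongs in WHERE

Fix: Replace HAVING with WHERE since the condition applies to individual rows

Corrected query:
SELECT id, kind, reading FROM sensors WHERE reading > 50.2

Result:
id | kind   | reading
---+--------+--------
2  | light  | 63.4   
5  | motion | 83.1   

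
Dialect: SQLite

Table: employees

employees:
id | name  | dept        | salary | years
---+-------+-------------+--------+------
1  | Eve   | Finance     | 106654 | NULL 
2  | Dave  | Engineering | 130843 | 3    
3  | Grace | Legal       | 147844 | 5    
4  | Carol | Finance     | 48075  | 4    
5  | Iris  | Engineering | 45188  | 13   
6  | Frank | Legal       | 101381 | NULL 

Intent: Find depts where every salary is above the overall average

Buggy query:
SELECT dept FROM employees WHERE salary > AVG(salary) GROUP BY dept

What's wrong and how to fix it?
Bug: AVG() is an aggregate; it can't sit directly in WHERE

Fix: Compute the overall average in a scalar subquery and compare each group's MIN against it in HAVING

Corrected query:
SELECT dept FROM employees GROUP BY dept HAVING MIN(salary) > (SELECT AVG(salary) FROM employees)

Result:
dept 
-----
Legal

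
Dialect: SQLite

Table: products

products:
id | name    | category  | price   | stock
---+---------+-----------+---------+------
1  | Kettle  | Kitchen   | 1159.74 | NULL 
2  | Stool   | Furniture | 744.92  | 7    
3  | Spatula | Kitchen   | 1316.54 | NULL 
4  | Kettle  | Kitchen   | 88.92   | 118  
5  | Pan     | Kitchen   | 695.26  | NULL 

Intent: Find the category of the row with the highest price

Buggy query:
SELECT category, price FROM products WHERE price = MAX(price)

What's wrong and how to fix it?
Bug: WHERE is evaluated per row; an aggregate over the whole table isn't defined there

Fix: Wrap MAX in a scalar subquery so WHERE compares against a single value

Corrected query:
SELECT category, price FROM products WHERE price = (SELECT MAX(price) FROM products)

Result:
category | price  
---------+--------
Kitchen  | 1316.54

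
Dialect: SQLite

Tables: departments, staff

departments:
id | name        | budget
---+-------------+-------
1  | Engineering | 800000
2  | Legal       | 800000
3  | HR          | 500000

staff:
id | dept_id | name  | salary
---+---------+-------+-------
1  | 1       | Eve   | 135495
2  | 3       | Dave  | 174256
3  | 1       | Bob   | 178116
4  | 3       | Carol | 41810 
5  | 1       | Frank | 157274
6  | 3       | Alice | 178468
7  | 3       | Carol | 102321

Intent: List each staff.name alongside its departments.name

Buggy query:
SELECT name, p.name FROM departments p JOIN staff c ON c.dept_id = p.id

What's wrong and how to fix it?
Bug: 'name' exists in both joined tables, so the database can't tell which one is meant

Fix: Qualify the column with its table alias (c.name)

Corrected query:
SELECT c.name, p.name FROM departments p JOIN staff c ON c.dept_id = p.id

Result:
name  | name       
------+------------
Eve   | Engineering
Dave  | HR         
Bob   | Engineering
Carol | HR         
Frank | Engineering
Alice | HR         
Carol | HR         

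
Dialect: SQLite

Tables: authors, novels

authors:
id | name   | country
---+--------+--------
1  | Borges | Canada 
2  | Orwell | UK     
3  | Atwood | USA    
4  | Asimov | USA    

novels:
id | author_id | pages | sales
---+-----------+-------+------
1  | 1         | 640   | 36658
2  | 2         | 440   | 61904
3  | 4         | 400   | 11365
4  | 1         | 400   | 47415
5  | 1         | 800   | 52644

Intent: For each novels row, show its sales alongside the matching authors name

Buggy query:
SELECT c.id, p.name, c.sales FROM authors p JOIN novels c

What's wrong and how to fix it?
Bug: Missing join condition: each novels row is matched to all authors rows instead of just its own

Fix: Add ON c.author_id = p.id to the JOIN

Corrected query:
SELECT c.id, p.name, c.sales FROM authors p JOIN novels c ON c.author_id = p.id

Result:
id | name   | sales
---+--------+------
1  | Borges | 36658
2  | Orwell | 61904
3  | Asimov | 11365
4  | Borges | 47415
5  | Borges | 52644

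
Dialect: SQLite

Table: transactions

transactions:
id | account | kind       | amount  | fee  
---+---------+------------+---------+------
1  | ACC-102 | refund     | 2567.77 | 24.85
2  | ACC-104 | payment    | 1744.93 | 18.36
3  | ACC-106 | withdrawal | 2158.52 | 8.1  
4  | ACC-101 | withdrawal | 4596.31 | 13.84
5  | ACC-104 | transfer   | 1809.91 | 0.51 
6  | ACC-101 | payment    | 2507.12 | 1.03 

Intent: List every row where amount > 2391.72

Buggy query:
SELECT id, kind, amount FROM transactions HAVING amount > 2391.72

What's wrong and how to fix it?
Bug: HAVING filters the output of aggregation, but this query has no GROUP BY and no aggregate functions, so SQLite rejects it (HAVING clause on a non-aggregate query); the condition here is per row

Fix: Replace HAVING with WHERE since the condition applies to individual rows

Corrected query:
SELECT id, kind, amount FROM transactions WHERE amount > 2391.72

Result:
id | kind       | amount 
---+------------+--------
1  | refund     | 2567.77
4  | withdrawal | 4596.31
6  | payment    | 2507.12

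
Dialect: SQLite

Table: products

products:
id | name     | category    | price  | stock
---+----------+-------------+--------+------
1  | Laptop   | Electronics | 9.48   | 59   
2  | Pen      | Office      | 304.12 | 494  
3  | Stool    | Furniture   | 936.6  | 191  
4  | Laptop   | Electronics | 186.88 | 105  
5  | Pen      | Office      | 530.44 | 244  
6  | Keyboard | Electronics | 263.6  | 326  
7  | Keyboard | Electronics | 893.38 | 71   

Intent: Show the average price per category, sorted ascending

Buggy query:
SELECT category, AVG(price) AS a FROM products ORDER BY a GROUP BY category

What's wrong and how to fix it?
Bug: ORDER BY appears before GROUP BY; SQL clause order requires GROUP BY first

Fix: Move ORDER BY to the end, after GROUP BY

Corrected query:
SELECT category, AVG(price) AS a FROM products GROUP BY category ORDER BY a

Result:
category    | a      
------------+--------
Electronics | 338.335
Office      | 417.28 
Furniture   | 936.6  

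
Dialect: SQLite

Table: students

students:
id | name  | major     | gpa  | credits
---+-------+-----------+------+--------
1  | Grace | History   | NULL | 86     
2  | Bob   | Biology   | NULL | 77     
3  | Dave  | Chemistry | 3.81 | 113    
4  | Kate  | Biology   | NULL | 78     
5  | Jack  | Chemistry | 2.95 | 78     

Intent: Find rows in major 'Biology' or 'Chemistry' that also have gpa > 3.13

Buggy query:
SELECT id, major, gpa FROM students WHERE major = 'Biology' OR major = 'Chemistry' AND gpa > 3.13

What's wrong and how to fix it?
Bug: AND binds tighter than OR, so this parses as major = 'Biology' OR (major = 'Chemistry' AND gpa > 3.13)

Fix: Group the OR with parentheses (or use IN), then AND the threshold

Corrected query:
SELECT id, major, gpa FROM students WHERE (major = 'Biology' OR major = 'Chemistry') AND gpa > 3.13

Result:
id | major     | gpa 
---+-----------+-----
3  | Chemistry | 3.81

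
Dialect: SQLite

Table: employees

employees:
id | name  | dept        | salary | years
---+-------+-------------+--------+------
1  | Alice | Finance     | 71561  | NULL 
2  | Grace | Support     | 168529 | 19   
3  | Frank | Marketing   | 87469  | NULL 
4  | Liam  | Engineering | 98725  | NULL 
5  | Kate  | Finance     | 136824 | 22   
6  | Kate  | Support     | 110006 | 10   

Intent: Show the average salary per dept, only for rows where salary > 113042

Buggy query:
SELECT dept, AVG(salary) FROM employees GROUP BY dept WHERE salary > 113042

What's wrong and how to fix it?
Bug: Row-level WHERE must come before GROUP BY in the clause order

Fix: Place WHERE between FROM and GROUP BY

Corrected query:
SELECT dept, AVG(salary) FROM employees WHERE salary > 113042 GROUP BY dept

Result:
dept    | AVG(salary)
--------+------------
Finance | 136824     
Support | 168529     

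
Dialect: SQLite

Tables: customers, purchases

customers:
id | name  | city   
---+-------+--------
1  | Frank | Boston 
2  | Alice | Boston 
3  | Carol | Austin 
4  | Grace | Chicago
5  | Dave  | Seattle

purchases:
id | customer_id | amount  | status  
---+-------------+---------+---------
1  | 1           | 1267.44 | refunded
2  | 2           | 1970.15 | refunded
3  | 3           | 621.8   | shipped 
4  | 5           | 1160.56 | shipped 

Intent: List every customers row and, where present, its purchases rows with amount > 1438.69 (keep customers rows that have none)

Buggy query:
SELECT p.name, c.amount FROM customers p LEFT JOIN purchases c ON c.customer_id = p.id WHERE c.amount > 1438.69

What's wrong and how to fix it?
Bug: A WHERE condition on the right-hand table after LEFT JOIN drops unmatched parents

Fix: Move the right-table condition into the ON clause so unmatched parents are kept

Corrected query:
SELECT p.name, c.amount FROM customers p LEFT JOIN purchases c ON c.customer_id = p.id AND c.amount > 1438.69

Result:
name  | amount 
------+--------
Frank | NULL   
Alice | 1970.15
Carol | NULL   
Grace | NULL   
Dave  | NULL   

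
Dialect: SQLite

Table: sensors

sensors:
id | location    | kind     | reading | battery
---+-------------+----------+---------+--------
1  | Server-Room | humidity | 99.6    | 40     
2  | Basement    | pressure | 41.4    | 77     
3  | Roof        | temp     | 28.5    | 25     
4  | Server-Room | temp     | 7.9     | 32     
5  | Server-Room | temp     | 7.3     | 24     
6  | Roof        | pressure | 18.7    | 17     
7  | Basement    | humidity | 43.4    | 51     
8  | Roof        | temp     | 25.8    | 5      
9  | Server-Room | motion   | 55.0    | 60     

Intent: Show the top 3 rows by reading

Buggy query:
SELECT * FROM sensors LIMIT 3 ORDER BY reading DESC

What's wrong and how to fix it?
Bug: LIMIT must come after ORDER BY

Fix: Swap the clauses: ORDER BY first, then LIMIT

Corrected query:
SELECT * FROM sensors ORDER BY reading DESC LIMIT 3

Result:
id | location    | kind     | reading | battery
---+-------------+----------+---------+--------
1  | Server-Room | humidity | 99.6    | 40     
9  | Server-Room | motion   | 55      | 60     
7  | Basement    | humidity | 43.4    | 51     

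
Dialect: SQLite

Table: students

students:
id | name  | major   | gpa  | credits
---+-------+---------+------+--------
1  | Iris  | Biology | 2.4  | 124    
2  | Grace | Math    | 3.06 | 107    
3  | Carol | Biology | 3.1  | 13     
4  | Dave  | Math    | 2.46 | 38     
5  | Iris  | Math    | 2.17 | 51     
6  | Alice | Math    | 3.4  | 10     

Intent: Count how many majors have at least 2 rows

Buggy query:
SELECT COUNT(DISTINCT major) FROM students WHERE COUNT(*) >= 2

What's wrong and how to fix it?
Bug: COUNT(*) cannot appear in WHERE; the per-group count doesn't exist yet

Fix: Group first with HAVING COUNT(*) >= 2, then COUNT the resulting groups

Corrected query:
SELECT COUNT(*) FROM (SELECT major FROM students GROUP BY major HAVING COUNT(*) >= 2)

Result:
COUNT(*)
--------
2       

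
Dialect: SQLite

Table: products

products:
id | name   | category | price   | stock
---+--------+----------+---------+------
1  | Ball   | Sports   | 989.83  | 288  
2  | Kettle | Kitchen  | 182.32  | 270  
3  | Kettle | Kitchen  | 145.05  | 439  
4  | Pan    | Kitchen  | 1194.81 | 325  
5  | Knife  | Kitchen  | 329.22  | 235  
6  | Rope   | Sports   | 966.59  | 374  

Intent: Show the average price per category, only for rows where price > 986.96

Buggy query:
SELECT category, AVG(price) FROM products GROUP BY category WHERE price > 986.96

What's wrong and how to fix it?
Bug: Row-level WHERE must come before GROUP BY in the clause order

Fix: Place WHERE between FROM and GROUP BY

Corrected query:
SELECT category, AVG(price) FROM products WHERE price > 986.96 GROUP BY category

Result:
category | AVG(price)
---------+-----------
Kitchen  | 1194.81   
Sports   | 989.83    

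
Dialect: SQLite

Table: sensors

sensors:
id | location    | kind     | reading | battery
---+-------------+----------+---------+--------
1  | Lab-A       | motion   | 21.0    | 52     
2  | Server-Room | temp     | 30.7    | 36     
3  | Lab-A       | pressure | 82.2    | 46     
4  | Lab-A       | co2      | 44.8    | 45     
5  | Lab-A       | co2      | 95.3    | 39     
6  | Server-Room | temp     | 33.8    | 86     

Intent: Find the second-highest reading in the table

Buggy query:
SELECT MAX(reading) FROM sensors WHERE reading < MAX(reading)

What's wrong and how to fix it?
Bug: The inner MAX is an aggregate inside WHERE, which is not allowed

Fix: Put the inner MAX in a scalar subquery

Corrected query:
SELECT MAX(reading) FROM sensors WHERE reading < (SELECT MAX(reading) FROM sensors)

Result:
MAX(reading)
------------
82.2        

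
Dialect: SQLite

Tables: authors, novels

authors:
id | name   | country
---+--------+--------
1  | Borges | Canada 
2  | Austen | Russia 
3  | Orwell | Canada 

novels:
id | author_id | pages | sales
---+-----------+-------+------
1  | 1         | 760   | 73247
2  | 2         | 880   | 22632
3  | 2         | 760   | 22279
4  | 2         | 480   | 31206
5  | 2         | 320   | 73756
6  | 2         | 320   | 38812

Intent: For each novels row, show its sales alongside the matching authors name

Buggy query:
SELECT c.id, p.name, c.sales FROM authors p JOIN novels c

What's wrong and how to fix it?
Bug: JOIN with no ON clause produces a cartesian product; every novels row pairs with every authors row

Fix: Add ON c.author_id = p.id to the JOIN

Corrected query:
SELECT c.id, p.name, c.sales FROM authors p JOIN novels c ON c.author_id = p.id

Result:
id | name   | sales
---+--------+------
1  | Borges | 73247
2  | Austen | 22632
3  | Austen | 22279
4  | Austen | 31206
5  | Austen | 73756
6  | Austen | 38812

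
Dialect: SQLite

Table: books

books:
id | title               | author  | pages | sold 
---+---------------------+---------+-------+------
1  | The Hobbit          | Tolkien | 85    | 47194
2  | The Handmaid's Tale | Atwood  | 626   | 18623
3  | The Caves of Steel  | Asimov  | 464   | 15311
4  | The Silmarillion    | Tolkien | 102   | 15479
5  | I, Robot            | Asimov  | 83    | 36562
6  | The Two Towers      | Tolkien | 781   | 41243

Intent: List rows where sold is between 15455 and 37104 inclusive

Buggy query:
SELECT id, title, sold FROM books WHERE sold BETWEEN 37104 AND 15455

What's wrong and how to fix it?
Bug: The bounds are reversed; BETWEEN a AND b requires a <= b to match anything

Fix: Write BETWEEN 15455 AND 37104

Corrected query:
SELECT id, title, sold FROM books WHERE sold BETWEEN 15455 AND 37104

Result:
id | title               | sold 
---+---------------------+------
2  | The Handmaid's Tale | 18623
4  | The Silmarillion    | 15479
5  | I, Robot            | 36562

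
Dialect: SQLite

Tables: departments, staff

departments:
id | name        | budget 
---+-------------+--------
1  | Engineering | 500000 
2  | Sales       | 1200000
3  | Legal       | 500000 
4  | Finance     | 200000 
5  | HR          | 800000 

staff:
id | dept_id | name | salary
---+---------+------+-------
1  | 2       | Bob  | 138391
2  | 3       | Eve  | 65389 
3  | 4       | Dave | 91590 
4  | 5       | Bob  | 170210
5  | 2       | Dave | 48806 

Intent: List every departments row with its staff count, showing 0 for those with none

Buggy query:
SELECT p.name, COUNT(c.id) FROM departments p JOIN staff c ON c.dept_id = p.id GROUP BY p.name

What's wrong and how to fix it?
Bug: An inner join excludes parents with zero children

Fix: Use LEFT JOIN so parents without children still appear (COUNT(c.id) gives 0)

Corrected query:
SELECT p.name, COUNT(c.id) FROM departments p LEFT JOIN staff c ON c.dept_id = p.id GROUP BY p.name

Result:
name        | COUNT(c.id)
------------+------------
Engineering | 0          
Finance     | 1          
HR          | 1          
Legal       | 1          
Sales       | 2          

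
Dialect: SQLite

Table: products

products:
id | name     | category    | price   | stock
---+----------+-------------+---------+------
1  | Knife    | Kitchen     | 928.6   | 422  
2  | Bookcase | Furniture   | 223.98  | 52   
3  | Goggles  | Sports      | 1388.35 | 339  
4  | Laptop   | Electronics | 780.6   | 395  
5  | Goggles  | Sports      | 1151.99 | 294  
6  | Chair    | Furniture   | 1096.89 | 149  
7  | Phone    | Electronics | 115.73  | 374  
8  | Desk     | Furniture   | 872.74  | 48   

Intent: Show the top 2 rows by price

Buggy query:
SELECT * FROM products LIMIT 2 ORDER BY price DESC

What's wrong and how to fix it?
Bug: LIMIT must come after ORDER BY

Fix: Sort with ORDER BY, then apply LIMIT

Corrected query:
SELECT * FROM products ORDER BY price DESC LIMIT 2

Result:
id | name    | category | price   | stock
---+---------+----------+---------+------
3  | Goggles | Sports   | 1388.35 | 339  
5  | Goggles | Sports   | 1151.99 | 294  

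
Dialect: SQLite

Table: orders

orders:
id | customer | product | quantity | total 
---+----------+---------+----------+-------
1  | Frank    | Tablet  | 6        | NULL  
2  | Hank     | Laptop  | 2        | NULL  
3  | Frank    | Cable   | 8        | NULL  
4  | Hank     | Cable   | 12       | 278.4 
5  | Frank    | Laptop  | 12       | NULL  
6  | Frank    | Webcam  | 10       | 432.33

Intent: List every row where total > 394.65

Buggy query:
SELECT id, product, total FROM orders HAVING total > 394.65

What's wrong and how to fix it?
Bug: This is a non-aggregate query (no GROUP BY, no aggregates), so in SQLite the HAVING clause is invalid here; a row-level condition belongs in WHERE

Fix: Replace HAVING with WHERE since the condition applies to individual rows

Corrected query:
SELECT id, product, total FROM orders WHERE total > 394.65

Result:
id | product | total 
---+---------+-------
6  | Webcam  | 432.33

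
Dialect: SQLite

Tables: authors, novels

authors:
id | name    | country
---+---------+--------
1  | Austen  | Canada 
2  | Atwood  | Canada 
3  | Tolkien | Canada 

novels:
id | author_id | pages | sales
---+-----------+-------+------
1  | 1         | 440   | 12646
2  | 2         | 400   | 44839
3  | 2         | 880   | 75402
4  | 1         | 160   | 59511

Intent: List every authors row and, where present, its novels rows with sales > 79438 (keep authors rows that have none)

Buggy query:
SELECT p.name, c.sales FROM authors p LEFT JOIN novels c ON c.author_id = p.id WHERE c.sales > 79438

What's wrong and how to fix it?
Bug: A WHERE condition on the right-hand table after LEFT JOIN drops unmatched parents

Fix: Put 'c.sales > 79438' in the JOIN's ON clause instead of WHERE

Corrected query:
SELECT p.name, c.sales FROM authors p LEFT JOIN novels c ON c.author_id = p.id AND c.sales > 79438

Result:
name    | sales
--------+------
Austen  | NULL 
Atwood  | NULL 
Tolkien | NULL 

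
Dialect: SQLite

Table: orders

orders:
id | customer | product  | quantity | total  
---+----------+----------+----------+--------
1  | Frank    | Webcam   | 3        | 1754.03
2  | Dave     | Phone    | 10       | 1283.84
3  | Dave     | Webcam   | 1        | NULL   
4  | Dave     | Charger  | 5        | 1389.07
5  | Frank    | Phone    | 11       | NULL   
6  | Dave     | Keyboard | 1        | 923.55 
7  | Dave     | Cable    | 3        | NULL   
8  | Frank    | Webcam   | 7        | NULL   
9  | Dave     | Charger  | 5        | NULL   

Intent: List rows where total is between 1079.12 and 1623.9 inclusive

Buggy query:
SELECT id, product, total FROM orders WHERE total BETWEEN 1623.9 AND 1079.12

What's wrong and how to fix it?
Bug: The bounds are reversed; BETWEEN a AND b requires a <= b to match anything

Fix: Write BETWEEN 1079.12 AND 1623.9

Corrected query:
SELECT id, product, total FROM orders WHERE total BETWEEN 1079.12 AND 1623.9

Result:
id | product | total  
---+---------+--------
2  | Phone   | 1283.84
4  | Charger | 1389.07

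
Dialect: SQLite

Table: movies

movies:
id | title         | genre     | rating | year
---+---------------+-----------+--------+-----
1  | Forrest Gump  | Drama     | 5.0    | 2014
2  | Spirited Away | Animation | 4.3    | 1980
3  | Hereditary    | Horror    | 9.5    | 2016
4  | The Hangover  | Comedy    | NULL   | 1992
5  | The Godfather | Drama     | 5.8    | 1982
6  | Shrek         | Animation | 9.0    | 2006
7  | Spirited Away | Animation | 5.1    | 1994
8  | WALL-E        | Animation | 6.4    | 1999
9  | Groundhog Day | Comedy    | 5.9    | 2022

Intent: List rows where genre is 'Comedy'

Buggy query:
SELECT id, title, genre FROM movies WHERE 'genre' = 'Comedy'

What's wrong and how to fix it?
Bug: 'genre' in single quotes is a string literal, not the column; the comparison is literal-vs-literal and never true

Fix: Remove the quotes around the column name (or use double quotes for an identifier)

Corrected query:
SELECT id, title, genre FROM movies WHERE genre = 'Comedy'

Result:
id | title         | genre 
---+---------------+-------
4  | The Hangover  | Comedy
9  | Groundhog Day | Comedy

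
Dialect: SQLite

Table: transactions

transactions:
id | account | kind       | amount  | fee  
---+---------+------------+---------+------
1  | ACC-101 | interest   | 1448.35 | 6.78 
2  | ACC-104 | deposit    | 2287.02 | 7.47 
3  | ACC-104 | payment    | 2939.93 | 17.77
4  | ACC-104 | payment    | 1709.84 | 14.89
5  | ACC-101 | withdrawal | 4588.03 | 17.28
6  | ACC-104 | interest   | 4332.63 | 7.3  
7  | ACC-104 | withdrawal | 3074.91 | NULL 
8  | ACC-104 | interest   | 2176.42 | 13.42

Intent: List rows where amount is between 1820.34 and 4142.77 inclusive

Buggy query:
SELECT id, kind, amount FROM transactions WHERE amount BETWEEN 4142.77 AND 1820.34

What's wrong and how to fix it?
Bug: BETWEEN expects the lower bound first; with 4142.77 AND 1820.34 the range is empty

Fix: Write BETWEEN 1820.34 AND 4142.77

Corrected query:
SELECT id, kind, amount FROM transactions WHERE amount BETWEEN 1820.34 AND 4142.77

Result:
id | kind       | amount 
---+------------+--------
2  | deposit    | 2287.02
3  | payment    | 2939.93
7  | withdrawal | 3074.91
8  | interest   | 2176.42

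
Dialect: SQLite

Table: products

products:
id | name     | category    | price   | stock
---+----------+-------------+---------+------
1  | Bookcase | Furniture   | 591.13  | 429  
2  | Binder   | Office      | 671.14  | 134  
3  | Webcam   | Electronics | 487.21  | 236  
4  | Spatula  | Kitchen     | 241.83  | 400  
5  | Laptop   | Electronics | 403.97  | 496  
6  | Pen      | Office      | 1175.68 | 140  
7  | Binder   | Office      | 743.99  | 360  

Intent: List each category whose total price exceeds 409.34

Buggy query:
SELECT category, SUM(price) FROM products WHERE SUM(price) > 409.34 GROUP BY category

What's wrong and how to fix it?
Bug: WHERE runs before GROUP BY, so aggregates aren't available there

Fix: Use HAVING (which filters groups after aggregation) instead of WHERE

Corrected query:
SELECT category, SUM(price) FROM products GROUP BY category HAVING SUM(price) > 409.34

Result:
category    | SUM(price)
------------+-----------
Electronics | 891.18    
Furniture   | 591.13    
Office      | 2590.81   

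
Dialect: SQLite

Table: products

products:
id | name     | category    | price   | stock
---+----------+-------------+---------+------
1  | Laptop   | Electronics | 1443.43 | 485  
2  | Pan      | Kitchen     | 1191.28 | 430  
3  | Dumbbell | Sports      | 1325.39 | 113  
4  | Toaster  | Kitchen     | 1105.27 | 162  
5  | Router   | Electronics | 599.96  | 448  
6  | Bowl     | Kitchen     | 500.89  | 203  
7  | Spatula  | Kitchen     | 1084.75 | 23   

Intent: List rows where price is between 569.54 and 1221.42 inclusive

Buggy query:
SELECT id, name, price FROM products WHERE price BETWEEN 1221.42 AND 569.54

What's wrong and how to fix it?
Bug: BETWEEN expects the lower bound first; with 1221.42 AND 569.54 the range is empty

Fix: Write BETWEEN 569.54 AND 1221.42

Corrected query:
SELECT id, name, price FROM products WHERE price BETWEEN 569.54 AND 1221.42

Result:
id | name    | price  
---+---------+--------
2  | Pan     | 1191.28
4  | Toaster | 1105.27
5  | Router  | 599.96 
7  | Spatula | 1084.75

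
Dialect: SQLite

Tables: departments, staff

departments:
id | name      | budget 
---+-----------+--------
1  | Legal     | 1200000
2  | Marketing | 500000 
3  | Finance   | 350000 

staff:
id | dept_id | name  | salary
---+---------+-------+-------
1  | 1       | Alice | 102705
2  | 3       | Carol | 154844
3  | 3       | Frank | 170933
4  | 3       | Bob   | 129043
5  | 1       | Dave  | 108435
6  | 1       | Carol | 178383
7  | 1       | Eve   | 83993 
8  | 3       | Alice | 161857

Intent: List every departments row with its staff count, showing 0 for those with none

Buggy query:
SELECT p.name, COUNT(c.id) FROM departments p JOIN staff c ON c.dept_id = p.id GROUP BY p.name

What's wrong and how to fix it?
Bug: INNER JOIN drops departments rows that have no matching staff rows

Fix: Switch to LEFT JOIN to retain unmatched parent rows

Corrected query:
SELECT p.name, COUNT(c.id) FROM departments p LEFT JOIN staff c ON c.dept_id = p.id GROUP BY p.name

Result:
name      | COUNT(c.id)
----------+------------
Finance   | 4          
Legal     | 4          
Marketing | 0          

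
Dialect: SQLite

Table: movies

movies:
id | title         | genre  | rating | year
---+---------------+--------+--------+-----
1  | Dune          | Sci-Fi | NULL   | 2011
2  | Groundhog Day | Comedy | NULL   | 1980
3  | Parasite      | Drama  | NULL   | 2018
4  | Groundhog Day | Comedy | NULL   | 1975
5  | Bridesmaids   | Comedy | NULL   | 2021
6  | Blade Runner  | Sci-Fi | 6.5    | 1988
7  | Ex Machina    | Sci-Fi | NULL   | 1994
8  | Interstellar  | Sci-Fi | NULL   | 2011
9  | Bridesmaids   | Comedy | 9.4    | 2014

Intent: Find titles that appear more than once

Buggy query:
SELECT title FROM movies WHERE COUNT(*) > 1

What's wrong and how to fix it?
Bug: WHERE can't reference COUNT(*); aggregates are computed after WHERE

Fix: Group first, then use HAVING for the count condition

Corrected query:
SELECT title FROM movies GROUP BY title HAVING COUNT(*) > 1

Result:
title        
-------------
Bridesmaids  
Groundhog Day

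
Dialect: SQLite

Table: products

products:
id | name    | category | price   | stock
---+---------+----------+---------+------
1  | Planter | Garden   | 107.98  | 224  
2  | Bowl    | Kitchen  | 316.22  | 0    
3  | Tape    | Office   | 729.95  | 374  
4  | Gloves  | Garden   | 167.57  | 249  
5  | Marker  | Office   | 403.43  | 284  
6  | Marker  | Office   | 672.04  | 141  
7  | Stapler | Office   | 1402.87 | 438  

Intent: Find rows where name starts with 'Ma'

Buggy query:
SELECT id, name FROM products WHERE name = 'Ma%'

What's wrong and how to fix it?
Bug: '=' compares the literal string including the % character; pattern matching needs LIKE

Fix: Replace '=' with LIKE so 'Ma%' is treated as a pattern

Corrected query:
SELECT id, name FROM products WHERE name LIKE 'Ma%'

Result:
id | name  
---+-------
5  | Marker
6  | Marker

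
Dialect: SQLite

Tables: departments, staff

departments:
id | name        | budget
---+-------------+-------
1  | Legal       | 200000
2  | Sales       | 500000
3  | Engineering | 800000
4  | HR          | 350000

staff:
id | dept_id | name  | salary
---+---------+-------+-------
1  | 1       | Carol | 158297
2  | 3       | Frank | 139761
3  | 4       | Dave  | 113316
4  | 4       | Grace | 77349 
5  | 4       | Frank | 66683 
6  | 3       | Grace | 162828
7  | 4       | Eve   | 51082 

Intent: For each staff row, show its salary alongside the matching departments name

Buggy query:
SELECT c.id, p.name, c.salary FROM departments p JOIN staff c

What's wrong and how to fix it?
Bug: Missing join condition: each staff row is matched to all departments rows instead of just its own

Fix: Specify the join condition linking the foreign key to the parent id

Corrected query:
SELECT c.id, p.name, c.salary FROM departments p JOIN staff c ON c.dept_id = p.id

Result:
id | name        | salary
---+-------------+-------
1  | Legal       | 158297
2  | Engineering | 139761
3  | HR          | 113316
4  | HR          | 77349 
5  | HR          | 66683 
6  | Engineering | 162828
7  | HR          | 51082 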